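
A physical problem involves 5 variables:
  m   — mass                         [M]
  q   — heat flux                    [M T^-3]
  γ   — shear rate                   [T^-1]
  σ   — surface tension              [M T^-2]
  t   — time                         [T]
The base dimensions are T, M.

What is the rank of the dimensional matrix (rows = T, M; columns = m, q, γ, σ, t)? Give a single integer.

2

Dimensional matrix (T×M by m×q×γ×σ×t):
  T: [ 0 -3 -1 -2  1]
  M: [ 1  1  0  1  0]
RREF → pivots at {m,q} ⇒ r = 2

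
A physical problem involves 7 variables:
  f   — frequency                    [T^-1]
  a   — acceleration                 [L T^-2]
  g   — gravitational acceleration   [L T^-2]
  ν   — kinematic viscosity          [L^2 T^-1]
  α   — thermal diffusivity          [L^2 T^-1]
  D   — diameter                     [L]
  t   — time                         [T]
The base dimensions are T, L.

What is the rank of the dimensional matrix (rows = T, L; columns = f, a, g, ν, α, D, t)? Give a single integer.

Dimensional matrix (T×L by f×a×g×ν×α×D×t):
  T: [-1 -2 -2 -1 -1  0  1]
  L: [ 0  1  1  2  2  1  0]
Row reduction gives pivot columns f,a; rank = 2

2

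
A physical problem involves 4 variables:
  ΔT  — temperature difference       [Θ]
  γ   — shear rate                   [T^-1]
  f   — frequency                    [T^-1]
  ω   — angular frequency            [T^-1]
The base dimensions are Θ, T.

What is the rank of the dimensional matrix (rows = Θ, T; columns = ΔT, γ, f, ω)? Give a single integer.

2

Write exponents as rows Θ,T / cols ΔT,γ,f,ω:
  Θ: [ 1  0  0  0]
  T: [ 0 -1 -1 -1]
Row reduction gives pivot columns ΔT,γ; rank = 2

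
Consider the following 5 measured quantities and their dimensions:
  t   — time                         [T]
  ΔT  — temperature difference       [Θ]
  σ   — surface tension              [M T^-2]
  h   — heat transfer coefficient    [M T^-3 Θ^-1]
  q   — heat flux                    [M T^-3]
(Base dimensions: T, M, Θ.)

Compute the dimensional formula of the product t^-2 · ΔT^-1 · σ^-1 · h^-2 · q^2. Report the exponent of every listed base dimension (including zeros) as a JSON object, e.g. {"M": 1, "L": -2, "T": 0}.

{"T": 0, "M": -1, "Θ": 1}

Exponent matrix [T,M,Θ] × [t,ΔT,σ,h,q]:
  T: [ 1  0 -2 -3 -3]
  M: [ 0  0  1  1  1]
  Θ: [ 0  1  0 -1  0]
  [T]: (-2)·1+(-1)·0+(-1)·-2+(-2)·-3+(2)·-3 = 0
  [M]: (-2)·0+(-1)·0+(-1)·1+(-2)·1+(2)·1 = -1
  [Θ]: (-2)·0+(-1)·1+(-1)·0+(-2)·-1+(2)·0 = 1
⇒ M^-1 Θ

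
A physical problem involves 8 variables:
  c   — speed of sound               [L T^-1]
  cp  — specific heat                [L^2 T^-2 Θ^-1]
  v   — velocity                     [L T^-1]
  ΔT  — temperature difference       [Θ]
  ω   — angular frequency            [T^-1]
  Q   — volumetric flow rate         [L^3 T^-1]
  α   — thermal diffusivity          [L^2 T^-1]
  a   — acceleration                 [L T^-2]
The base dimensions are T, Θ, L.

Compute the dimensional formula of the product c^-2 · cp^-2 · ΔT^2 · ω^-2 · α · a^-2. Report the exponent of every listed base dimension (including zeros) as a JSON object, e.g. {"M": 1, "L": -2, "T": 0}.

{"T": 11, "Θ": 4, "L": -6}

Exponent matrix [T,Θ,L] × [c,cp,v,ΔT,ω,Q,α,a]:
  T: [-1 -2 -1  0 -1 -1 -1 -2]
  Θ: [ 0 -1  0  1  0  0  0  0]
  L: [ 1  2  1  0  0  3  2  1]
  [T]: (-2)·-1+(-2)·-2+(2)·0+(-2)·-1+(1)·-1+(-2)·-2 = 11
  [Θ]: (-2)·0+(-2)·-1+(2)·1+(-2)·0+(1)·0+(-2)·0 = 4
  [L]: (-2)·1+(-2)·2+(2)·0+(-2)·0+(1)·2+(-2)·1 = -6
⇒ T^11 Θ^4 L^-6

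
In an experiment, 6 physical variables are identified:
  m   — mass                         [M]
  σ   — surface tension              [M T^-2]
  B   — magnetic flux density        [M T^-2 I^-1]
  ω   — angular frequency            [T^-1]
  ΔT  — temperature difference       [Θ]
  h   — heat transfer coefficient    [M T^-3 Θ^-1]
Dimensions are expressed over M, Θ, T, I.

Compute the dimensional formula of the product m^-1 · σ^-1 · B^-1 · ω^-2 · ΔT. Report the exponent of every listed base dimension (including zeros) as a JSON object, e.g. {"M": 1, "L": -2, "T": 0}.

{"M": -3, "Θ": 1, "T": 6, "I": 1}

Dimensional matrix (M×Θ×T×I by m×σ×B×ω×ΔT×h):
  M: [ 1  1  1  0  0  1]
  Θ: [ 0  0  0  0  1 -1]
  T: [ 0 -2 -2 -1  0 -3]
  I: [ 0  0 -1  0  0  0]
  [M]: (-1)·1+(-1)·1+(-1)·1+(-2)·0+(1)·0 = -3
  [Θ]: (-1)·0+(-1)·0+(-1)·0+(-2)·0+(1)·1 = 1
  [T]: (-1)·0+(-1)·-2+(-1)·-2+(-2)·-1+(1)·0 = 6
  [I]: (-1)·0+(-1)·0+(-1)·-1+(-2)·0+(1)·0 = 1
⇒ M^-3 Θ T^6 I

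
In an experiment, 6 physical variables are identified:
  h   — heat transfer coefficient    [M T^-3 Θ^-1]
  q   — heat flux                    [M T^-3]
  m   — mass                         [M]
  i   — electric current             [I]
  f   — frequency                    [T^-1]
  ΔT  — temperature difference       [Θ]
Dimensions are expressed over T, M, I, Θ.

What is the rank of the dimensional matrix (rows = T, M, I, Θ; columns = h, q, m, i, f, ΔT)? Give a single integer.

4

Exponent matrix [T,M,I,Θ] × [h,q,m,i,f,ΔT]:
  T: [-3 -3  0  0 -1  0]
  M: [ 1  1  1  0  0  0]
  I: [ 0  0  0  1  0  0]
  Θ: [-1  0  0  0  0  1]
Echelon form has 4 nonzero rows (pivots: h,q,m,i)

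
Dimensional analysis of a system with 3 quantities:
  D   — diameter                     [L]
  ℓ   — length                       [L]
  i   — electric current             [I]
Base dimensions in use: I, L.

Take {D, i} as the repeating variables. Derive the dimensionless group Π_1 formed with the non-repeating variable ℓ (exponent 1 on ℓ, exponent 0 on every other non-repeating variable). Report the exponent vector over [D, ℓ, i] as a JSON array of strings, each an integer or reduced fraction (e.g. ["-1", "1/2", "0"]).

["-1", "1", "0"]

Write exponents as rows I,L / cols D,ℓ,i:
  I: [ 0  0  1]
  L: [ 1  1  0]
Echelon form has 2 nonzero rows (pivots: D,i)
Repeat: D,i; free: ℓ
RREF:
  r0: [   1    1    0]
  r1: [   0    0    1]
Fix exponent of ℓ at 1; solve each RREF row for its pivot's exponent:
  r0: exp(D) + (1)·1 = 0 ⇒ exp(D) = -1
  r1: exp(i) + (0)·1 = 0 ⇒ exp(i) = 0
Π_1 = D^-1 · ℓ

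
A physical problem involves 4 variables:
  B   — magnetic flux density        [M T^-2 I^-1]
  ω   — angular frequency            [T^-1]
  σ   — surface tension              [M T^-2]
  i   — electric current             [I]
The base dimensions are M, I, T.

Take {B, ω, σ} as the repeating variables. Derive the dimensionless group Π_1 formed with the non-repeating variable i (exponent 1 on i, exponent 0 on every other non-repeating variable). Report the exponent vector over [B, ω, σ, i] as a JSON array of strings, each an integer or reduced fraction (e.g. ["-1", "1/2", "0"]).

["1", "0", "-1", "1"]

Dimensional matrix (M×I×T by B×ω×σ×i):
  M: [ 1  0  1  0]
  I: [-1  0  0  1]
  T: [-2 -1 -2  0]
Row reduction gives pivot columns B,ω,σ; rank = 3
Repeat: B,ω,σ; free: i
RREF:
  r0: [   1    0    0   -1]
  r1: [   0    1    0    0]
  r2: [   0    0    1    1]
Fix exponent of i at 1; solve each RREF row for its pivot's exponent:
  r0: exp(B) + (-1)·1 = 0 ⇒ exp(B) = 1
  r1: exp(ω) + (0)·1 = 0 ⇒ exp(ω) = 0
  r2: exp(σ) + (1)·1 = 0 ⇒ exp(σ) = -1
Π_1 = B · σ^-1 · i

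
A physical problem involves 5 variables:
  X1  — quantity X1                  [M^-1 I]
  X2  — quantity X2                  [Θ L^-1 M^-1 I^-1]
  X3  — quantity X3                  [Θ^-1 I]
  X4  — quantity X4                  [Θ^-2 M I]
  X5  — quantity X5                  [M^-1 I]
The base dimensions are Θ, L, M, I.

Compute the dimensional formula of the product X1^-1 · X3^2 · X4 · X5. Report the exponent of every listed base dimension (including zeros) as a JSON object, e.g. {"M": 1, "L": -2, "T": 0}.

Dimensional matrix (Θ×L×M×I by X1×X2×X3×X4×X5):
  Θ: [ 0  1 -1 -2  0]
  L: [ 0 -1  0  0  0]
  M: [-1 -1  0  1 -1]
  I: [ 1 -1  1  1  1]
  [Θ]: (-1)·0+(2)·-1+(1)·-2+(1)·0 = -4
  [L]: (-1)·0+(2)·0+(1)·0+(1)·0 = 0
  [M]: (-1)·-1+(2)·0+(1)·1+(1)·-1 = 1
  [I]: (-1)·1+(2)·1+(1)·1+(1)·1 = 3
⇒ Θ^-4 M I^3

{"Θ": -4, "L": 0, "M": 1, "I": 3}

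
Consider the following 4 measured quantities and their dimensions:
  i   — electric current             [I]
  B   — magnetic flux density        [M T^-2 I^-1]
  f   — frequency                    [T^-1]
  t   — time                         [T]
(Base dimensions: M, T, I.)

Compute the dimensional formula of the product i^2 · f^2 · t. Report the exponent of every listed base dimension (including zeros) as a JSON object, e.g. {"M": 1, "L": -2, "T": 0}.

Exponent matrix [M,T,I] × [i,B,f,t]:
  M: [ 0  1  0  0]
  T: [ 0 -2 -1  1]
  I: [ 1 -1  0  0]
  [M]: (2)·0+(2)·0+(1)·0 = 0
  [T]: (2)·0+(2)·-1+(1)·1 = -1
  [I]: (2)·1+(2)·0+(1)·0 = 2
⇒ T^-1 I^2

{"M": 0, "T": -1, "I": 2}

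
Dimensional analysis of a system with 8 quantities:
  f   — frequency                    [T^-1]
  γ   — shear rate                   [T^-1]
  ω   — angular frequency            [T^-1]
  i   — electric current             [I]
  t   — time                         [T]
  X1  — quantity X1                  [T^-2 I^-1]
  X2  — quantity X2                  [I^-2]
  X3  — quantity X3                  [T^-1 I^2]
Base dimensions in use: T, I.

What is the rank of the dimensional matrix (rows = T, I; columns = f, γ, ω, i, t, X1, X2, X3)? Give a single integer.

Dimensional matrix (T×I by f×γ×ω×i×t×X1×X2×X3):
  T: [-1 -1 -1  0  1 -2  0 -1]
  I: [ 0  0  0  1  0 -1 -2  2]
RREF → pivots at {f,i} ⇒ r = 2

2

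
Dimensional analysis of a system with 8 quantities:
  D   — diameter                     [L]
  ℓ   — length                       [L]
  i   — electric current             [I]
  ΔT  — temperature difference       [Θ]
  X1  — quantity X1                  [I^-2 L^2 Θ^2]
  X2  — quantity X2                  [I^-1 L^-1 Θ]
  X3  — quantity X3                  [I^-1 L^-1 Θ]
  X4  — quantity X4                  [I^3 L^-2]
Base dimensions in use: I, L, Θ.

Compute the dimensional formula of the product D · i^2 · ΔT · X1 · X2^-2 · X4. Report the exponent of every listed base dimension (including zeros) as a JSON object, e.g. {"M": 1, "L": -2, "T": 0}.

{"I": 5, "L": 3, "Θ": 1}

Write exponents as rows I,L,Θ / cols D,ℓ,i,ΔT,X1,X2,X3,X4:
  I: [ 0  0  1  0 -2 -1 -1  3]
  L: [ 1  1  0  0  2 -1 -1 -2]
  Θ: [ 0  0  0  1  2  1  1  0]
  [I]: (1)·0+(2)·1+(1)·0+(1)·-2+(-2)·-1+(1)·3 = 5
  [L]: (1)·1+(2)·0+(1)·0+(1)·2+(-2)·-1+(1)·-2 = 3
  [Θ]: (1)·0+(2)·0+(1)·1+(1)·2+(-2)·1+(1)·0 = 1
⇒ I^5 L^3 Θ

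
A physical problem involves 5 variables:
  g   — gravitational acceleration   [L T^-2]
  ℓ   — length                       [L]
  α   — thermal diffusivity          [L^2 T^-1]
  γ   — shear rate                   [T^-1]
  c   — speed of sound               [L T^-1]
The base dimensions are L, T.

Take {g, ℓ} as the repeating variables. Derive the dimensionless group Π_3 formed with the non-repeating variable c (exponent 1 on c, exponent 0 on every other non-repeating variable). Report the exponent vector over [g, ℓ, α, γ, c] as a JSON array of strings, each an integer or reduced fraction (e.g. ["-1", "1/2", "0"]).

Write exponents as rows L,T / cols g,ℓ,α,γ,c:
  L: [ 1  1  2  0  1]
  T: [-2  0 -1 -1 -1]
RREF → pivots at {g,ℓ} ⇒ r = 2
Pivot set = {g,ℓ}, free = {α,γ,c}
RREF:
  r0: [   1    0  1/2  1/2  1/2]
  r1: [   0    1  3/2 -1/2  1/2]
Fix exponent of c at 1, α at 0, γ at 0; solve each RREF row for its pivot's exponent:
  r0: exp(g) + (1/2)·1 = 0 ⇒ exp(g) = -1/2
  r1: exp(ℓ) + (1/2)·1 = 0 ⇒ exp(ℓ) = -1/2
Π_3 = g^(-1/2) · ℓ^(-1/2) · c

["-1/2", "-1/2", "0", "0", "1"]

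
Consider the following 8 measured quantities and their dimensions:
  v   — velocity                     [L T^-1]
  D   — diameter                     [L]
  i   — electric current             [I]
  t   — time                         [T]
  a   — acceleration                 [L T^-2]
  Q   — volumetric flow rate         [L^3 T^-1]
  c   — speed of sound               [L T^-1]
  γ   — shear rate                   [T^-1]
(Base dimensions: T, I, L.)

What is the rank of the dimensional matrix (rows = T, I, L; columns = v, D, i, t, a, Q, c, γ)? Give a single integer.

3

Write exponents as rows T,I,L / cols v,D,i,t,a,Q,c,γ:
  T: [-1  0  0  1 -2 -1 -1 -1]
  I: [ 0  0  1  0  0  0  0  0]
  L: [ 1  1  0  0  1  3  1  0]
Echelon form has 3 nonzero rows (pivots: v,D,i)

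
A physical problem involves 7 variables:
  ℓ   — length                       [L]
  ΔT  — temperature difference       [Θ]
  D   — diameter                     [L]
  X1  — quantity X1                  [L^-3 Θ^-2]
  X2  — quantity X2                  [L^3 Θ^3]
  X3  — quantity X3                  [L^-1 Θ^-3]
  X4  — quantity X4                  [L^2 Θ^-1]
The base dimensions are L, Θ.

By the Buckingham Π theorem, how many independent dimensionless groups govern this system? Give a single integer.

5

Dimensional matrix (L×Θ by ℓ×ΔT×D×X1×X2×X3×X4):
  L: [ 1  0  1 -3  3 -1  2]
  Θ: [ 0  1  0 -2  3 -3 -1]
Row reduction gives pivot columns ℓ,ΔT; rank = 2
Π count = n − r = 7 − 2 = 5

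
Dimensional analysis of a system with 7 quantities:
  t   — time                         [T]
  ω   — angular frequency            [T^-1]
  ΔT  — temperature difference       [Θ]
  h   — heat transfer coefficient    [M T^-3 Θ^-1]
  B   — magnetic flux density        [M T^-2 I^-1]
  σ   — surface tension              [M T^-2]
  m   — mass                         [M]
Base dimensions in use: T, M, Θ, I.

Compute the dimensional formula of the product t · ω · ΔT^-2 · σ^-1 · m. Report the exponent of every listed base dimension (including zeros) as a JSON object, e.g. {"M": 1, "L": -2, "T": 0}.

{"T": 2, "M": 0, "Θ": -2, "I": 0}

Write exponents as rows T,M,Θ,I / cols t,ω,ΔT,h,B,σ,m:
  T: [ 1 -1  0 -3 -2 -2  0]
  M: [ 0  0  0  1  1  1  1]
  Θ: [ 0  0  1 -1  0  0  0]
  I: [ 0  0  0  0 -1  0  0]
  [T]: (1)·1+(1)·-1+(-2)·0+(-1)·-2+(1)·0 = 2
  [M]: (1)·0+(1)·0+(-2)·0+(-1)·1+(1)·1 = 0
  [Θ]: (1)·0+(1)·0+(-2)·1+(-1)·0+(1)·0 = -2
  [I]: (1)·0+(1)·0+(-2)·0+(-1)·0+(1)·0 = 0
⇒ T^2 Θ^-2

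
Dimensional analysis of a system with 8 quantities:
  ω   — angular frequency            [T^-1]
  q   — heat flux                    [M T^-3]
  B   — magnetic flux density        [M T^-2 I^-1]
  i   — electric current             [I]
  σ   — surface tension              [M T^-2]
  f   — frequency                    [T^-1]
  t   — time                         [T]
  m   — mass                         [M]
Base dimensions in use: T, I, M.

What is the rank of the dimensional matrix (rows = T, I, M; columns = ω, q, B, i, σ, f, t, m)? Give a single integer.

3

Write exponents as rows T,I,M / cols ω,q,B,i,σ,f,t,m:
  T: [-1 -3 -2  0 -2 -1  1  0]
  I: [ 0  0 -1  1  0  0  0  0]
  M: [ 0  1  1  0  1  0  0  1]
RREF → pivots at {ω,q,B} ⇒ r = 3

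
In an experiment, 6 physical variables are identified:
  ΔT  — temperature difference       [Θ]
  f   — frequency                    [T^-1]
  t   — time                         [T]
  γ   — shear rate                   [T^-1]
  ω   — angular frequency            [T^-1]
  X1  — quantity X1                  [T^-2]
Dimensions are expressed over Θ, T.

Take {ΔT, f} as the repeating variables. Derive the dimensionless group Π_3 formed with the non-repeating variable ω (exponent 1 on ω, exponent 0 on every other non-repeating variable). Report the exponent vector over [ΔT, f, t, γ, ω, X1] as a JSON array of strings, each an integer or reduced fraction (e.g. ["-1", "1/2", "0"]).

["0", "-1", "0", "0", "1", "0"]

Exponent matrix [Θ,T] × [ΔT,f,t,γ,ω,X1]:
  Θ: [ 1  0  0  0  0  0]
  T: [ 0 -1  1 -1 -1 -2]
RREF → pivots at {ΔT,f} ⇒ r = 2
Repeat: ΔT,f; free: t,γ,ω,X1
RREF:
  r0: [   1    0    0    0    0    0]
  r1: [   0    1   -1    1    1    2]
Fix exponent of ω at 1, t at 0, γ at 0, X1 at 0; solve each RREF row for its pivot's exponent:
  r0: exp(ΔT) + (0)·1 = 0 ⇒ exp(ΔT) = 0
  r1: exp(f) + (1)·1 = 0 ⇒ exp(f) = -1
Π_3 = f^-1 · ω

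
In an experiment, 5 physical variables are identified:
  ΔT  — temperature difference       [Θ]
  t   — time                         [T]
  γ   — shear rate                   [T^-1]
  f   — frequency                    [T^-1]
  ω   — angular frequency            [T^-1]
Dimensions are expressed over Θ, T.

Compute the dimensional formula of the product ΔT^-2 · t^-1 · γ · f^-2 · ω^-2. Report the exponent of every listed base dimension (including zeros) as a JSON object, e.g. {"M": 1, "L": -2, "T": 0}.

Exponent matrix [Θ,T] × [ΔT,t,γ,f,ω]:
  Θ: [ 1  0  0  0  0]
  T: [ 0  1 -1 -1 -1]
  [Θ]: (-2)·1+(-1)·0+(1)·0+(-2)·0+(-2)·0 = -2
  [T]: (-2)·0+(-1)·1+(1)·-1+(-2)·-1+(-2)·-1 = 2
⇒ Θ^-2 T^2

{"Θ": -2, "T": 2}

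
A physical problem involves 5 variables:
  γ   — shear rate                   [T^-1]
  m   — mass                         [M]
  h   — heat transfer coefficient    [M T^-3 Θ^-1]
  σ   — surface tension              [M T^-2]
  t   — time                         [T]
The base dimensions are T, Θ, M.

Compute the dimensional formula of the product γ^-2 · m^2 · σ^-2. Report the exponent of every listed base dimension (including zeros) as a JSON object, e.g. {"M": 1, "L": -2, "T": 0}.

Dimensional matrix (T×Θ×M by γ×m×h×σ×t):
  T: [-1  0 -3 -2  1]
  Θ: [ 0  0 -1  0  0]
  M: [ 0  1  1  1  0]
  [T]: (-2)·-1+(2)·0+(-2)·-2 = 6
  [Θ]: (-2)·0+(2)·0+(-2)·0 = 0
  [M]: (-2)·0+(2)·1+(-2)·1 = 0
⇒ T^6

{"T": 6, "Θ": 0, "M": 0}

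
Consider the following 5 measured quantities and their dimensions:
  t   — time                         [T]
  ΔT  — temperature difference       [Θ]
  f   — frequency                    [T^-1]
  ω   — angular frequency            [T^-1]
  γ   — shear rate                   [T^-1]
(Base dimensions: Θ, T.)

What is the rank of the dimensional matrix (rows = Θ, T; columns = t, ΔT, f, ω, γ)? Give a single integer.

2

Write exponents as rows Θ,T / cols t,ΔT,f,ω,γ:
  Θ: [ 0  1  0  0  0]
  T: [ 1  0 -1 -1 -1]
RREF → pivots at {t,ΔT} ⇒ r = 2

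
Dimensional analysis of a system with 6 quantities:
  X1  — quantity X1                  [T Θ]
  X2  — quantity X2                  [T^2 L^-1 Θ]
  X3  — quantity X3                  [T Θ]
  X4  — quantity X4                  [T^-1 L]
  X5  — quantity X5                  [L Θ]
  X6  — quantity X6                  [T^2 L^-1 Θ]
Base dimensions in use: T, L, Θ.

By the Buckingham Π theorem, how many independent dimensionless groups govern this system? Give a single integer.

4

Dimensional matrix (T×L×Θ by X1×X2×X3×X4×X5×X6):
  T: [ 1  2  1 -1  0  2]
  L: [ 0 -1  0  1  1 -1]
  Θ: [ 1  1  1  0  1  1]
Row reduction gives pivot columns X1,X2; rank = 2
Π count = n − r = 6 − 2 = 4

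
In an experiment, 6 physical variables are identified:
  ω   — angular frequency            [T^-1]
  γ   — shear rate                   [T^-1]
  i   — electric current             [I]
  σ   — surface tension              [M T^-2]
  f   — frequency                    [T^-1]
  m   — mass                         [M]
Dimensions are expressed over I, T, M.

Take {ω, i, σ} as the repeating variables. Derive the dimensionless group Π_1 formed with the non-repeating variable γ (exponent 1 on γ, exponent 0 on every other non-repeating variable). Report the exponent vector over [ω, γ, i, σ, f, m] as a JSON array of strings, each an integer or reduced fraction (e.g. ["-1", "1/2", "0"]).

Exponent matrix [I,T,M] × [ω,γ,i,σ,f,m]:
  I: [ 0  0  1  0  0  0]
  T: [-1 -1  0 -2 -1  0]
  M: [ 0  0  0  1  0  1]
Row reduction gives pivot columns ω,i,σ; rank = 3
Repeat: ω,i,σ; free: γ,f,m
RREF:
  r0: [   1    1    0    0    1   -2]
  r1: [   0    0    1    0    0    0]
  r2: [   0    0    0    1    0    1]
Fix exponent of γ at 1, f at 0, m at 0; solve each RREF row for its pivot's exponent:
  r0: exp(ω) + (1)·1 = 0 ⇒ exp(ω) = -1
  r1: exp(i) + (0)·1 = 0 ⇒ exp(i) = 0
  r2: exp(σ) + (0)·1 = 0 ⇒ exp(σ) = 0
Π_1 = ω^-1 · γ

["-1", "1", "0", "0", "0", "0"]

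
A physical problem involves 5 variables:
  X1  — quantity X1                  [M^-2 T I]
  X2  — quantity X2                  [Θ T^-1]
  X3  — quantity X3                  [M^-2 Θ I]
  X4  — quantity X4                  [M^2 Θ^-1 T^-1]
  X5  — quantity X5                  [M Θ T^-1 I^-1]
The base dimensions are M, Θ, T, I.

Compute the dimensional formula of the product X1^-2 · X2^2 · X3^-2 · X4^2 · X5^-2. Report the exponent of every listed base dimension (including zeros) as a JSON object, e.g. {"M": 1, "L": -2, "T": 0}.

Write exponents as rows M,Θ,T,I / cols X1,X2,X3,X4,X5:
  M: [-2  0 -2  2  1]
  Θ: [ 0  1  1 -1  1]
  T: [ 1 -1  0 -1 -1]
  I: [ 1  0  1  0 -1]
  [M]: (-2)·-2+(2)·0+(-2)·-2+(2)·2+(-2)·1 = 10
  [Θ]: (-2)·0+(2)·1+(-2)·1+(2)·-1+(-2)·1 = -4
  [T]: (-2)·1+(2)·-1+(-2)·0+(2)·-1+(-2)·-1 = -4
  [I]: (-2)·1+(2)·0+(-2)·1+(2)·0+(-2)·-1 = -2
⇒ M^10 Θ^-4 T^-4 I^-2

{"M": 10, "Θ": -4, "T": -4, "I": -2}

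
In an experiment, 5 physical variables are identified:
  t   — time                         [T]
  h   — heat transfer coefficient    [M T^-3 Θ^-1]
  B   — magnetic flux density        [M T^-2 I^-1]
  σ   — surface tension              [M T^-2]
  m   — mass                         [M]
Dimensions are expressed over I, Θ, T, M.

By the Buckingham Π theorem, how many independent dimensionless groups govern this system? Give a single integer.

Write exponents as rows I,Θ,T,M / cols t,h,B,σ,m:
  I: [ 0  0 -1  0  0]
  Θ: [ 0 -1  0  0  0]
  T: [ 1 -3 -2 -2  0]
  M: [ 0  1  1  1  1]
Echelon form has 4 nonzero rows (pivots: t,h,B,σ)
n=5, r=4 ⇒ 1 dimensionless group

1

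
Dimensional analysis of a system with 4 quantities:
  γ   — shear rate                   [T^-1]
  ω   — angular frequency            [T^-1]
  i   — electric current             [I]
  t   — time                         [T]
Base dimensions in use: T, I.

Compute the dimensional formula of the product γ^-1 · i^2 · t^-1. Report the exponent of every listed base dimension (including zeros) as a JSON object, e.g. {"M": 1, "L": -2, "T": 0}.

{"T": 0, "I": 2}

Exponent matrix [T,I] × [γ,ω,i,t]:
  T: [-1 -1  0  1]
  I: [ 0  0  1  0]
  [T]: (-1)·-1+(2)·0+(-1)·1 = 0
  [I]: (-1)·0+(2)·1+(-1)·0 = 2
⇒ I^2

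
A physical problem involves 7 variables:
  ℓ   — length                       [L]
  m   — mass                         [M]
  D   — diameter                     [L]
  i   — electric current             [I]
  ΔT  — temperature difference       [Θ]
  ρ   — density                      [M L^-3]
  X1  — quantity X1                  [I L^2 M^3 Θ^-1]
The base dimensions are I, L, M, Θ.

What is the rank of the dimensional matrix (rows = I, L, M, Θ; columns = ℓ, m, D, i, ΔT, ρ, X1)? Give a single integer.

Dimensional matrix (I×L×M×Θ by ℓ×m×D×i×ΔT×ρ×X1):
  I: [ 0  0  0  1  0  0  1]
  L: [ 1  0  1  0  0 -3  2]
  M: [ 0  1  0  0  0  1  3]
  Θ: [ 0  0  0  0  1  0 -1]
Row reduction gives pivot columns ℓ,m,i,ΔT; rank = 4

4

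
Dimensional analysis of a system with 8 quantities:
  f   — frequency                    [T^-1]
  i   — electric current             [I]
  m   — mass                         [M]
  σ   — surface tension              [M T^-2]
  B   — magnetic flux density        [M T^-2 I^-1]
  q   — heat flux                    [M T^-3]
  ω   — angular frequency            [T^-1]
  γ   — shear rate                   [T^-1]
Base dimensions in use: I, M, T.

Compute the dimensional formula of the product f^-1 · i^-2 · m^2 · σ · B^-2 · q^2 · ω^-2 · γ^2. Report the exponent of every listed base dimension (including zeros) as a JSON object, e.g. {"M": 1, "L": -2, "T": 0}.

Dimensional matrix (I×M×T by f×i×m×σ×B×q×ω×γ):
  I: [ 0  1  0  0 -1  0  0  0]
  M: [ 0  0  1  1  1  1  0  0]
  T: [-1  0  0 -2 -2 -3 -1 -1]
  [I]: (-1)·0+(-2)·1+(2)·0+(1)·0+(-2)·-1+(2)·0+(-2)·0+(2)·0 = 0
  [M]: (-1)·0+(-2)·0+(2)·1+(1)·1+(-2)·1+(2)·1+(-2)·0+(2)·0 = 3
  [T]: (-1)·-1+(-2)·0+(2)·0+(1)·-2+(-2)·-2+(2)·-3+(-2)·-1+(2)·-1 = -3
⇒ M^3 T^-3

{"I": 0, "M": 3, "T": -3}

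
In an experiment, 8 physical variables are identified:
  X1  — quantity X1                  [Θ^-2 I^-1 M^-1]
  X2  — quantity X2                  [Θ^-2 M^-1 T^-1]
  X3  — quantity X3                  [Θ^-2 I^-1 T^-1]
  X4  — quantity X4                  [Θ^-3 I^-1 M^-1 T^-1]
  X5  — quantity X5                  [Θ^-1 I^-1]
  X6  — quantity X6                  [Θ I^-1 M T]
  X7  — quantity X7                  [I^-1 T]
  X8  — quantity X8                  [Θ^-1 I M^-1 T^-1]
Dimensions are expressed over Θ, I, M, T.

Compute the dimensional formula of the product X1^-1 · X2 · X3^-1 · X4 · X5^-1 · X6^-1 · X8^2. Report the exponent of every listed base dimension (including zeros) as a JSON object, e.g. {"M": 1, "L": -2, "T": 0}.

Write exponents as rows Θ,I,M,T / cols X1,X2,X3,X4,X5,X6,X7,X8:
  Θ: [-2 -2 -2 -3 -1  1  0 -1]
  I: [-1  0 -1 -1 -1 -1 -1  1]
  M: [-1 -1  0 -1  0  1  0 -1]
  T: [ 0 -1 -1 -1  0  1  1 -1]
  [Θ]: (-1)·-2+(1)·-2+(-1)·-2+(1)·-3+(-1)·-1+(-1)·1+(2)·-1 = -3
  [I]: (-1)·-1+(1)·0+(-1)·-1+(1)·-1+(-1)·-1+(-1)·-1+(2)·1 = 5
  [M]: (-1)·-1+(1)·-1+(-1)·0+(1)·-1+(-1)·0+(-1)·1+(2)·-1 = -4
  [T]: (-1)·0+(1)·-1+(-1)·-1+(1)·-1+(-1)·0+(-1)·1+(2)·-1 = -4
⇒ Θ^-3 I^5 M^-4 T^-4

{"Θ": -3, "I": 5, "M": -4, "T": -4}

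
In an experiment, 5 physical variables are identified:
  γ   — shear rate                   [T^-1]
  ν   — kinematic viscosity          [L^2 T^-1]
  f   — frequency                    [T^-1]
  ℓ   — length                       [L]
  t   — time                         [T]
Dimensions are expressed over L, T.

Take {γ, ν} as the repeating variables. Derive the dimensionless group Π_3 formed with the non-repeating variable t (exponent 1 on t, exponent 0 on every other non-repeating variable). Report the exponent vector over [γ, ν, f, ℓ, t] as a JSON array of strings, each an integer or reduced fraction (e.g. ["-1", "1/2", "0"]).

["1", "0", "0", "0", "1"]

Write exponents as rows L,T / cols γ,ν,f,ℓ,t:
  L: [ 0  2  0  1  0]
  T: [-1 -1 -1  0  1]
Echelon form has 2 nonzero rows (pivots: γ,ν)
Pivot set = {γ,ν}, free = {f,ℓ,t}
RREF:
  r0: [   1    0    1 -1/2   -1]
  r1: [   0    1    0  1/2    0]
Fix exponent of t at 1, f at 0, ℓ at 0; solve each RREF row for its pivot's exponent:
  r0: exp(γ) + (-1)·1 = 0 ⇒ exp(γ) = 1
  r1: exp(ν) + (0)·1 = 0 ⇒ exp(ν) = 0
Π_3 = γ · t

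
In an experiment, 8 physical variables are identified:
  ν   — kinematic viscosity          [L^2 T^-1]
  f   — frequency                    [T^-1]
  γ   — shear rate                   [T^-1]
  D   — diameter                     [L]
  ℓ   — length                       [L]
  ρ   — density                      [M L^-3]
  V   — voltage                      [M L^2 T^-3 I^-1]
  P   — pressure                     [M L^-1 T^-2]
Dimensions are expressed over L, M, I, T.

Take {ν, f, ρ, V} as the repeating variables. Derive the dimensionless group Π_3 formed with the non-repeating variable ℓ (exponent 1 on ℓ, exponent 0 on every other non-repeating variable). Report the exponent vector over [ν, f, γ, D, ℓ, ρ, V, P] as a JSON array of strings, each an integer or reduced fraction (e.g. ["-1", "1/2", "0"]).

Dimensional matrix (L×M×I×T by ν×f×γ×D×ℓ×ρ×V×P):
  L: [ 2  0  0  1  1 -3  2 -1]
  M: [ 0  0  0  0  0  1  1  1]
  I: [ 0  0  0  0  0  0 -1  0]
  T: [-1 -1 -1  0  0  0 -3 -2]
Echelon form has 4 nonzero rows (pivots: ν,f,ρ,V)
Repeat: ν,f,ρ,V; free: γ,D,ℓ,P
RREF:
  r0: [   1    0    0  1/2  1/2    0    0    1]
  r1: [   0    1    1 -1/2 -1/2    0    0    1]
  r2: [   0    0    0    0    0    1    0    1]
  r3: [   0    0    0    0    0    0    1    0]
Fix exponent of ℓ at 1, γ at 0, D at 0, P at 0; solve each RREF row for its pivot's exponent:
  r0: exp(ν) + (1/2)·1 = 0 ⇒ exp(ν) = -1/2
  r1: exp(f) + (-1/2)·1 = 0 ⇒ exp(f) = 1/2
  r2: exp(ρ) + (0)·1 = 0 ⇒ exp(ρ) = 0
  r3: exp(V) + (0)·1 = 0 ⇒ exp(V) = 0
Π_3 = ν^(-1/2) · f^(1/2) · ℓ

["-1/2", "1/2", "0", "0", "1", "0", "0", "0"]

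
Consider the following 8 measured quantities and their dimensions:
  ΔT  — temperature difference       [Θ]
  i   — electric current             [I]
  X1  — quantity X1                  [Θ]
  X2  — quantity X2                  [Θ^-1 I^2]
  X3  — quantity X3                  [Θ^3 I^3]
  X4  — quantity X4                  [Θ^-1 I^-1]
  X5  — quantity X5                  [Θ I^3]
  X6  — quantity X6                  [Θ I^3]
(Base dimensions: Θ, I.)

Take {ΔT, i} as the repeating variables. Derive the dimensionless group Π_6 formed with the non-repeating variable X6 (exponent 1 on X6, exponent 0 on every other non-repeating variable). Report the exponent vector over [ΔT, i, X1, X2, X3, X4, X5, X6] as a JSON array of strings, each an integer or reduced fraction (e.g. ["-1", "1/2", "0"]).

Write exponents as rows Θ,I / cols ΔT,i,X1,X2,X3,X4,X5,X6:
  Θ: [ 1  0  1 -1  3 -1  1  1]
  I: [ 0  1  0  2  3 -1  3  3]
RREF → pivots at {ΔT,i} ⇒ r = 2
Pivot set = {ΔT,i}, free = {X1,X2,X3,X4,X5,X6}
RREF:
  r0: [   1    0    1   -1    3   -1    1    1]
  r1: [   0    1    0    2    3   -1    3    3]
Fix exponent of X6 at 1, X1 at 0, X2 at 0, X3 at 0, X4 at 0, X5 at 0; solve each RREF row for its pivot's exponent:
  r0: exp(ΔT) + (1)·1 = 0 ⇒ exp(ΔT) = -1
  r1: exp(i) + (3)·1 = 0 ⇒ exp(i) = -3
Π_6 = ΔT^-1 · i^-3 · X6

["-1", "-3", "0", "0", "0", "0", "0", "1"]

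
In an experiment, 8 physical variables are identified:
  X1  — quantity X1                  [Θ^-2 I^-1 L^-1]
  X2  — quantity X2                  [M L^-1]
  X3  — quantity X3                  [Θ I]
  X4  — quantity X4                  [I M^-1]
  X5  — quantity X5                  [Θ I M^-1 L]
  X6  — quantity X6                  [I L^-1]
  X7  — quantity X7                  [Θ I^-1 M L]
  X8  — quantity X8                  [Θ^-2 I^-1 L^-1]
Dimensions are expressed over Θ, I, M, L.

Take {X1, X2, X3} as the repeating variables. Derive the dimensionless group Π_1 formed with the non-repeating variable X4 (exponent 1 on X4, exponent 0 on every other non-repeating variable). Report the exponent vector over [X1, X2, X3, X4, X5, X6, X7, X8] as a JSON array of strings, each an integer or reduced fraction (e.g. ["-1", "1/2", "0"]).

["-1", "1", "-2", "1", "0", "0", "0", "0"]

Exponent matrix [Θ,I,M,L] × [X1,X2,X3,X4,X5,X6,X7,X8]:
  Θ: [-2  0  1  0  1  0  1 -2]
  I: [-1  0  1  1  1  1 -1 -1]
  M: [ 0  1  0 -1 -1  0  1  0]
  L: [-1 -1  0  0  1 -1  1 -1]
Echelon form has 3 nonzero rows (pivots: X1,X2,X3)
Repeat: X1,X2,X3; free: X4,X5,X6,X7,X8
RREF:
  r0: [   1    0    0    1    0    1   -2    1]
  r1: [   0    1    0   -1   -1    0    1    0]
  r2: [   0    0    1    2    1    2   -3    0]
  r3: [   0    0    0    0    0    0    0    0]
Fix exponent of X4 at 1, X5 at 0, X6 at 0, X7 at 0, X8 at 0; solve each RREF row for its pivot's exponent:
  r0: exp(X1) + (1)·1 = 0 ⇒ exp(X1) = -1
  r1: exp(X2) + (-1)·1 = 0 ⇒ exp(X2) = 1
  r2: exp(X3) + (2)·1 = 0 ⇒ exp(X3) = -2
Π_1 = X1^-1 · X2 · X3^-2 · X4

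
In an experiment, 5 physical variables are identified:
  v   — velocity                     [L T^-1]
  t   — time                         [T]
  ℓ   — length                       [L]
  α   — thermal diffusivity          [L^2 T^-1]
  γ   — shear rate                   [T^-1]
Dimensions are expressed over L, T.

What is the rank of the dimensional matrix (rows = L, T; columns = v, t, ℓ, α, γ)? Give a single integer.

Exponent matrix [L,T] × [v,t,ℓ,α,γ]:
  L: [ 1  0  1  2  0]
  T: [-1  1  0 -1 -1]
Echelon form has 2 nonzero rows (pivots: v,t)

2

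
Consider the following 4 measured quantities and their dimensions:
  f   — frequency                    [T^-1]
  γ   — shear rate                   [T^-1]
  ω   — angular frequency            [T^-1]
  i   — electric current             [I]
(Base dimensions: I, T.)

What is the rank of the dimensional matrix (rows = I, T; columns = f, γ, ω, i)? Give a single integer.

2

Dimensional matrix (I×T by f×γ×ω×i):
  I: [ 0  0  0  1]
  T: [-1 -1 -1  0]
Row reduction gives pivot columns f,i; rank = 2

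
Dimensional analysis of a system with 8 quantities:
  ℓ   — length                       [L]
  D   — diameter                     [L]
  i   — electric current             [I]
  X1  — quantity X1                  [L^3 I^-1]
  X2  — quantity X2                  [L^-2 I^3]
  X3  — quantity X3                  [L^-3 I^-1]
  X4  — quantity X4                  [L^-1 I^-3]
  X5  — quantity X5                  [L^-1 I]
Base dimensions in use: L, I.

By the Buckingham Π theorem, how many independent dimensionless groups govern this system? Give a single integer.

6

Exponent matrix [L,I] × [ℓ,D,i,X1,X2,X3,X4,X5]:
  L: [ 1  1  0  3 -2 -3 -1 -1]
  I: [ 0  0  1 -1  3 -1 -3  1]
Row reduction gives pivot columns ℓ,i; rank = 2
n=8, r=2 ⇒ 6 dimensionless groups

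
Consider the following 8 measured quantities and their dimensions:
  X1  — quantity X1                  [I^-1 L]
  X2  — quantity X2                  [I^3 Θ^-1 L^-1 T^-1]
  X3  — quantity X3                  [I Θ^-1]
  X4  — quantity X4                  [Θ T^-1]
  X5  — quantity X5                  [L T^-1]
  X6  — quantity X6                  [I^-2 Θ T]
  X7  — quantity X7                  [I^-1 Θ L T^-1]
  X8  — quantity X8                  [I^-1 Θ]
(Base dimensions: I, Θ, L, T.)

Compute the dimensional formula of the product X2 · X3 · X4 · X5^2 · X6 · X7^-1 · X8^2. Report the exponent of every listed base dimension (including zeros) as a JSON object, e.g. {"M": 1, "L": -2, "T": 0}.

Write exponents as rows I,Θ,L,T / cols X1,X2,X3,X4,X5,X6,X7,X8:
  I: [-1  3  1  0  0 -2 -1 -1]
  Θ: [ 0 -1 -1  1  0  1  1  1]
  L: [ 1 -1  0  0  1  0  1  0]
  T: [ 0 -1  0 -1 -1  1 -1  0]
  [I]: (1)·3+(1)·1+(1)·0+(2)·0+(1)·-2+(-1)·-1+(2)·-1 = 1
  [Θ]: (1)·-1+(1)·-1+(1)·1+(2)·0+(1)·1+(-1)·1+(2)·1 = 1
  [L]: (1)·-1+(1)·0+(1)·0+(2)·1+(1)·0+(-1)·1+(2)·0 = 0
  [T]: (1)·-1+(1)·0+(1)·-1+(2)·-1+(1)·1+(-1)·-1+(2)·0 = -2
⇒ I Θ T^-2

{"I": 1, "Θ": 1, "L": 0, "T": -2}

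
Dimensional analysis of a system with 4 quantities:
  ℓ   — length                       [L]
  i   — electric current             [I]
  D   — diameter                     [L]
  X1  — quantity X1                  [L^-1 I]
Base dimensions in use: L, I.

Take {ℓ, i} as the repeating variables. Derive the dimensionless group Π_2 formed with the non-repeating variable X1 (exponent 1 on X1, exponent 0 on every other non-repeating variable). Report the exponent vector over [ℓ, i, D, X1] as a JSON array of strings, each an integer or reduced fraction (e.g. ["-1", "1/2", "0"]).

["1", "-1", "0", "1"]

Write exponents as rows L,I / cols ℓ,i,D,X1:
  L: [ 1  0  1 -1]
  I: [ 0  1  0  1]
Row reduction gives pivot columns ℓ,i; rank = 2
Repeat: ℓ,i; free: D,X1
RREF:
  r0: [   1    0    1   -1]
  r1: [   0    1    0    1]
Fix exponent of X1 at 1, D at 0; solve each RREF row for its pivot's exponent:
  r0: exp(ℓ) + (-1)·1 = 0 ⇒ exp(ℓ) = 1
  r1: exp(i) + (1)·1 = 0 ⇒ exp(i) = -1
Π_2 = ℓ · i^-1 · X1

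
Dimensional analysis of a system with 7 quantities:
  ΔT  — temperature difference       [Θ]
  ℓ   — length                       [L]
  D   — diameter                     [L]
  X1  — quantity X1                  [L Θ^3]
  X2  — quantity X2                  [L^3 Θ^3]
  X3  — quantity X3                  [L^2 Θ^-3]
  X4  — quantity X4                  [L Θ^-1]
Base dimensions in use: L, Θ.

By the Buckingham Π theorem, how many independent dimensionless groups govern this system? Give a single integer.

Write exponents as rows L,Θ / cols ΔT,ℓ,D,X1,X2,X3,X4:
  L: [ 0  1  1  1  3  2  1]
  Θ: [ 1  0  0  3  3 -3 -1]
RREF → pivots at {ΔT,ℓ} ⇒ r = 2
7 vars − rank 2 = 5 Π groups

5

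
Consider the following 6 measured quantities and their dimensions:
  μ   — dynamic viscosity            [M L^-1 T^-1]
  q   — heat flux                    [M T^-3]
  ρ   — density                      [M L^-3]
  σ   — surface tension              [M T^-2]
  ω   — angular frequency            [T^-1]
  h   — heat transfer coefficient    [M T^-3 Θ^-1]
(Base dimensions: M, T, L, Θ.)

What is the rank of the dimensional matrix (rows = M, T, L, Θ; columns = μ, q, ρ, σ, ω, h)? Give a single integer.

Write exponents as rows M,T,L,Θ / cols μ,q,ρ,σ,ω,h:
  M: [ 1  1  1  1  0  1]
  T: [-1 -3  0 -2 -1 -3]
  L: [-1  0 -3  0  0  0]
  Θ: [ 0  0  0  0  0 -1]
RREF → pivots at {μ,q,ρ,h} ⇒ r = 4

4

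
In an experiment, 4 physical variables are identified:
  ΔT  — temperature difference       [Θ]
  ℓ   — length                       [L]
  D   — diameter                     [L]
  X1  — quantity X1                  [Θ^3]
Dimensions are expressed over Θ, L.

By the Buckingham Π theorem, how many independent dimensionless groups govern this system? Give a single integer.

Write exponents as rows Θ,L / cols ΔT,ℓ,D,X1:
  Θ: [ 1  0  0  3]
  L: [ 0  1  1  0]
Echelon form has 2 nonzero rows (pivots: ΔT,ℓ)
n=4, r=2 ⇒ 2 dimensionless groups

2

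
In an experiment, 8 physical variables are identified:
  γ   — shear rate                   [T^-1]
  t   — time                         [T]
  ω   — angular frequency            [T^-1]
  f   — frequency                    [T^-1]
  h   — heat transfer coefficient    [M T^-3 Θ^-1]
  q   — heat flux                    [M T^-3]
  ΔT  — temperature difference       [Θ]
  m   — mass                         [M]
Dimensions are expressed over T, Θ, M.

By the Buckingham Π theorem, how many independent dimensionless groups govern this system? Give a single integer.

Dimensional matrix (T×Θ×M by γ×t×ω×f×h×q×ΔT×m):
  T: [-1  1 -1 -1 -3 -3  0  0]
  Θ: [ 0  0  0  0 -1  0  1  0]
  M: [ 0  0  0  0  1  1  0  1]
Echelon form has 3 nonzero rows (pivots: γ,h,q)
n=8, r=3 ⇒ 5 dimensionless groups

5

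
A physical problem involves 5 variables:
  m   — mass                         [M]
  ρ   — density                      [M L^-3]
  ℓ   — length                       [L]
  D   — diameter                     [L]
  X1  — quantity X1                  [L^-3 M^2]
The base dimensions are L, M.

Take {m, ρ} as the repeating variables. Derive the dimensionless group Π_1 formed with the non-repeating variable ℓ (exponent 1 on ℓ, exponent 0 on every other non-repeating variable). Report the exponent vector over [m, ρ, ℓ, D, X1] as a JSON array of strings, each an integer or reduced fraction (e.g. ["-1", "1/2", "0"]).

["-1/3", "1/3", "1", "0", "0"]

Dimensional matrix (L×M by m×ρ×ℓ×D×X1):
  L: [ 0 -3  1  1 -3]
  M: [ 1  1  0  0  2]
Echelon form has 2 nonzero rows (pivots: m,ρ)
Repeat: m,ρ; free: ℓ,D,X1
RREF:
  r0: [   1    0  1/3  1/3    1]
  r1: [   0    1 -1/3 -1/3    1]
Fix exponent of ℓ at 1, D at 0, X1 at 0; solve each RREF row for its pivot's exponent:
  r0: exp(m) + (1/3)·1 = 0 ⇒ exp(m) = -1/3
  r1: exp(ρ) + (-1/3)·1 = 0 ⇒ exp(ρ) = 1/3
Π_1 = m^(-1/3) · ρ^(1/3) · ℓ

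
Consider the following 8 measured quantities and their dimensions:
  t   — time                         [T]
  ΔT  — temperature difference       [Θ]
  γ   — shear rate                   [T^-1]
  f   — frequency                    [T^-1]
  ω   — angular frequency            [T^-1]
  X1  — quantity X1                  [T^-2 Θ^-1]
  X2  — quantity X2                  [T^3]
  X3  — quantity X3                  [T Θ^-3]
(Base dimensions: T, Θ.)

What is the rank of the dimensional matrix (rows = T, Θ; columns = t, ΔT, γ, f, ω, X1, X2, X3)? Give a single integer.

2

Write exponents as rows T,Θ / cols t,ΔT,γ,f,ω,X1,X2,X3:
  T: [ 1  0 -1 -1 -1 -2  3  1]
  Θ: [ 0  1  0  0  0 -1  0 -3]
Echelon form has 2 nonzero rows (pivots: t,ΔT)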